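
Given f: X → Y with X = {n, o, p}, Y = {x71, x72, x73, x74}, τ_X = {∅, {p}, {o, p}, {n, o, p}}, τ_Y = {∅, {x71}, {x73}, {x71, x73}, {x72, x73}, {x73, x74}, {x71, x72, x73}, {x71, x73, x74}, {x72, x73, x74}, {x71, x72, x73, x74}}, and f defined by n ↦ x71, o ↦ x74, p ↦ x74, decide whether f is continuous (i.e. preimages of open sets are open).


f is NOT continuous.

Compute f^{-1}(U) for each U ∈ τ_Y:
  U = ∅: f^{-1}(U) = ∅ ∈ τ_X ✓.
  U = {x71}: f^{-1}(U) = {n} ∉ τ_X ✗.
  U = {x73}: f^{-1}(U) = ∅ ∈ τ_X ✓.
  U = {x71, x73}: f^{-1}(U) = {n} ∉ τ_X ✗.
  U = {x72, x73}: f^{-1}(U) = ∅ ∈ τ_X ✓.
  U = {x73, x74}: f^{-1}(U) = {o, p} ∈ τ_X ✓.
  U = {x71, x72, x73}: f^{-1}(U) = {n} ∉ τ_X ✗.
  U = {x71, x73, x74}: f^{-1}(U) = {n, o, p} ∈ τ_X ✓.
  U = {x72, x73, x74}: f^{-1}(U) = {o, p} ∈ τ_X ✓.
  U = {x71, x72, x73, x74}: f^{-1}(U) = {n, o, p} ∈ τ_X ✓.
Found U = {x71} with f^{-1}(U) = {n} not in τ_X. Therefore f is NOT continuous.


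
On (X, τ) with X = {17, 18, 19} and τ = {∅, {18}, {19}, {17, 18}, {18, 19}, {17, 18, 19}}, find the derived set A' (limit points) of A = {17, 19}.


A' = ∅

For each x ∈ X, list the open sets U ∈ τ with x ∈ U, then check whether U ∩ (A ∖ {x}) ≠ ∅ for every such U.
  x = 17: open {17, 18} ∋ x has {17, 18} ∩ (A ∖ {17}) = ∅, so x is NOT a limit point.
  x = 18: open {18} ∋ x has {18} ∩ (A ∖ {18}) = ∅, so x is NOT a limit point.
  x = 19: open {19} ∋ x has {19} ∩ (A ∖ {19}) = ∅, so x is NOT a limit point.
Collecting: A' = ∅.


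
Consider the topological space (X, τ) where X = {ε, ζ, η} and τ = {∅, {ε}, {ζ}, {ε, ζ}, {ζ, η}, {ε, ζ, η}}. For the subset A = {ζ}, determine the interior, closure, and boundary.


int(A) = {ζ}, cl(A) = {ζ, η}, ∂A = {η}.

Closed sets in (X, τ) are complements of opens:
  closed(X, τ) = {∅, {ε}, {η}, {ε, η}, {ζ, η}, {ε, ζ, η}}.
int(A) = ⋃ {U ∈ τ : U ⊆ A}. Opens contained in A: ∅, {ζ}.
Taking the union of these: int(A) = {ζ}.
cl(A) = ⋂ {C closed : A ⊆ C}. Closed sets containing A: {ζ, η}, {ε, ζ, η}.
Intersecting these: cl(A) = {ζ, η}.
∂A = cl(A) ∖ int(A) = {ζ, η} ∖ {ζ} = {η}.


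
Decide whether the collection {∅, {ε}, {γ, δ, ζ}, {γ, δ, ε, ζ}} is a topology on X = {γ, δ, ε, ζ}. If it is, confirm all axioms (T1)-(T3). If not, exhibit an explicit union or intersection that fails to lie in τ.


τ IS a topology on X.

Axiom (T1): ∅ ∈ τ? Yes; X ∈ τ? Yes.
Axiom (T2/T3): check pairwise unions and intersections of members of τ.
All pairwise intersections and unions checked — each lies in τ. Therefore τ satisfies (T1), (T2), (T3): it IS a topology on X.


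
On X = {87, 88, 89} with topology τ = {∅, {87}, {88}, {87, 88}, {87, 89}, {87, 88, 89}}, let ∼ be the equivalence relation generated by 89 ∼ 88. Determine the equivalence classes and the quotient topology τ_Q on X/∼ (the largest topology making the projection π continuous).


X/∼ = {[87], [88=89]}; |τ_Q| = 3.

Equivalence classes: [87], [88=89].
Quotient map π: X → X/∼ sends 87 ↦ [87], 88 ↦ [88=89], 89 ↦ [88=89].
For each subset V ⊆ X/∼, compute π^{-1}(V) ⊆ X and check whether π^{-1}(V) ∈ τ. V is open in τ_Q iff π^{-1}(V) ∈ τ.
  V = {}: π^{-1}(V) = ∅ ∈ τ ✓.
  V = {[87]}: π^{-1}(V) = {87} ∈ τ ✓.
  V = {[88=89]}: π^{-1}(V) = {88, 89} ∉ τ ✗.
  V = {[87], [88=89]}: π^{-1}(V) = {87, 88, 89} ∈ τ ✓.
Open sets in the quotient: τ_Q = {{}, {[87]}, {[87], [88=89]}} (3 elements).


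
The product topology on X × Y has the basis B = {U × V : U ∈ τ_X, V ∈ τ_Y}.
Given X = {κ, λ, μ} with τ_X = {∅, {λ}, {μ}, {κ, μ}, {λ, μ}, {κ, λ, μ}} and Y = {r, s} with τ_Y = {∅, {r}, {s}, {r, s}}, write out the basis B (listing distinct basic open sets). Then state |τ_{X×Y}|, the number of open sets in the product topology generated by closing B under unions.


Basis B = {∅ × ∅, {λ} × {r}, {λ} × {s}, {μ} × {r}, {μ} × {s}, {κ, μ} × {r}, {κ, μ} × {s}, {λ} × {r, s}, {λ, μ} × {r}, {λ, μ} × {s}, {μ} × {r, s}, {κ, λ, μ} × {r}, {κ, λ, μ} × {s}, {κ, μ} × {r, s}, {λ, μ} × {r, s}, {κ, λ, μ} × {r, s}}; |τ_{X×Y}| = 36.

Enumerate products U × V with U ∈ τ_X, V ∈ τ_Y (deduplicated):
  ∅ × ∅ = {} (∅)
  {λ} × {r} = {(λ,r)}
  {λ} × {s} = {(λ,s)}
  {μ} × {r} = {(μ,r)}
  {μ} × {s} = {(μ,s)}
  {κ, μ} × {r} = {(κ,r), (μ,r)}
  {κ, μ} × {s} = {(κ,s), (μ,s)}
  {λ} × {r, s} = {(λ,r), (λ,s)}
  {λ, μ} × {r} = {(λ,r), (μ,r)}
  {λ, μ} × {s} = {(λ,s), (μ,s)}
  {μ} × {r, s} = {(μ,r), (μ,s)}
  {κ, λ, μ} × {r} = {(κ,r), (λ,r), (μ,r)}
  {κ, λ, μ} × {s} = {(κ,s), (λ,s), (μ,s)}
  {κ, μ} × {r, s} = {(κ,r), (κ,s), (μ,r), (μ,s)}
  {λ, μ} × {r, s} = {(λ,r), (λ,s), (μ,r), (μ,s)}
  {κ, λ, μ} × {r, s} = {(κ,r), (κ,s), (λ,r), (λ,s), (μ,r), (μ,s)}
These 16 distinct sets form the basis B.
Close under arbitrary unions to get τ_{X×Y}; counting gives |τ_{X×Y}| = 36.


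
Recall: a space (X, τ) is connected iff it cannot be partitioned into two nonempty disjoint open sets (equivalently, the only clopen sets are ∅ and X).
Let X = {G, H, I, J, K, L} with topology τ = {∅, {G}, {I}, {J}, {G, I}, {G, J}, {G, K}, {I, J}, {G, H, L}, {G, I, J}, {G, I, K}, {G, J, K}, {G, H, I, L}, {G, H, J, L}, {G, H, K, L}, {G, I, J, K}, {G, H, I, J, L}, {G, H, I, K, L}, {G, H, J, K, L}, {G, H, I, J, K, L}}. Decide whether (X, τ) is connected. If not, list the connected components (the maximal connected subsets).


(X, τ) is disconnected; components = [{I}, {J}, {G, H, K, L}].

Find clopen sets (U ∈ τ with X ∖ U ∈ τ):
  U = ∅, X ∖ U = {G, H, I, J, K, L} — both open, so U is clopen.
  U = {I}, X ∖ U = {G, H, J, K, L} — both open, so U is clopen.
  U = {J}, X ∖ U = {G, H, I, K, L} — both open, so U is clopen.
  U = {I, J}, X ∖ U = {G, H, K, L} — both open, so U is clopen.
  U = {G, H, K, L}, X ∖ U = {I, J} — both open, so U is clopen.
  U = {G, H, I, K, L}, X ∖ U = {J} — both open, so U is clopen.
  U = {G, H, J, K, L}, X ∖ U = {I} — both open, so U is clopen.
  U = {G, H, I, J, K, L}, X ∖ U = ∅ — both open, so U is clopen.
Nontrivial clopen(s) exist: e.g. {G, H, J, K, L}. So (X, τ) is disconnected.
Compute connected components by grouping points that agree on all clopens:
  component: {I}
  component: {J}
  component: {G, H, K, L}


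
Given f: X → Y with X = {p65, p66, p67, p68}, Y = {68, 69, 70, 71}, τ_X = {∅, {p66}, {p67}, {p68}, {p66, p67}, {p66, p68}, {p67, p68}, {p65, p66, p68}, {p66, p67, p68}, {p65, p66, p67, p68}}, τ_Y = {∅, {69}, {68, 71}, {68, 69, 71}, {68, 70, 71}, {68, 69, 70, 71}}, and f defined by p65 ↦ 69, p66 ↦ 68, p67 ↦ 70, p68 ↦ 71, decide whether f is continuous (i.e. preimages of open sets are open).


f is NOT continuous.

Compute f^{-1}(U) for each U ∈ τ_Y:
  U = ∅: f^{-1}(U) = ∅ ∈ τ_X ✓.
  U = {69}: f^{-1}(U) = {p65} ∉ τ_X ✗.
  U = {68, 71}: f^{-1}(U) = {p66, p68} ∈ τ_X ✓.
  U = {68, 69, 71}: f^{-1}(U) = {p65, p66, p68} ∈ τ_X ✓.
  U = {68, 70, 71}: f^{-1}(U) = {p66, p67, p68} ∈ τ_X ✓.
  U = {68, 69, 70, 71}: f^{-1}(U) = {p65, p66, p67, p68} ∈ τ_X ✓.
Found U = {69} with f^{-1}(U) = {p65} not in τ_X. Therefore f is NOT continuous.


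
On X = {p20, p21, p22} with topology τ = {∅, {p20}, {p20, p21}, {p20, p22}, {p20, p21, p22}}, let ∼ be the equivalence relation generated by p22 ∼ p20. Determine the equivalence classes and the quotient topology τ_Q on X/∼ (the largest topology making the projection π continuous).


X/∼ = {[p20=p22], [p21]}; |τ_Q| = 3.

Equivalence classes: [p20=p22], [p21].
Quotient map π: X → X/∼ sends p20 ↦ [p20=p22], p21 ↦ [p21], p22 ↦ [p20=p22].
For each subset V ⊆ X/∼, compute π^{-1}(V) ⊆ X and check whether π^{-1}(V) ∈ τ. V is open in τ_Q iff π^{-1}(V) ∈ τ.
  V = {}: π^{-1}(V) = ∅ ∈ τ ✓.
  V = {[p20=p22]}: π^{-1}(V) = {p20, p22} ∈ τ ✓.
  V = {[p21]}: π^{-1}(V) = {p21} ∉ τ ✗.
  V = {[p20=p22], [p21]}: π^{-1}(V) = {p20, p21, p22} ∈ τ ✓.
Open sets in the quotient: τ_Q = {{}, {[p20=p22]}, {[p20=p22], [p21]}} (3 elements).


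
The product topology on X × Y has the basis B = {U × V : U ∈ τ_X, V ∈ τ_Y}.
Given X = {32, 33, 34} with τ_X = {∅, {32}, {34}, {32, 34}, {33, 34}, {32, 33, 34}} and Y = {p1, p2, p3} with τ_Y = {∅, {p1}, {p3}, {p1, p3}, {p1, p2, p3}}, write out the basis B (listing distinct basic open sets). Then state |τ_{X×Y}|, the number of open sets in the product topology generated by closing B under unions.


Basis B = {∅ × ∅, {32} × {p1}, {32} × {p3}, {34} × {p1}, {34} × {p3}, {32} × {p1, p3}, {32, 34} × {p1}, {32, 34} × {p3}, {33, 34} × {p1}, {33, 34} × {p3}, {34} × {p1, p3}, {32} × {p1, p2, p3}, {32, 33, 34} × {p1}, {32, 33, 34} × {p3}, {34} × {p1, p2, p3}, {32, 34} × {p1, p3}, {33, 34} × {p1, p3}, {32, 34} × {p1, p2, p3}, {32, 33, 34} × {p1, p3}, {33, 34} × {p1, p2, p3}, {32, 33, 34} × {p1, p2, p3}}; |τ_{X×Y}| = 70.

Enumerate products U × V with U ∈ τ_X, V ∈ τ_Y (deduplicated):
  ∅ × ∅ = {} (∅)
  {32} × {p1} = {(32,p1)}
  {32} × {p3} = {(32,p3)}
  {34} × {p1} = {(34,p1)}
  {34} × {p3} = {(34,p3)}
  {32} × {p1, p3} = {(32,p1), (32,p3)}
  {32, 34} × {p1} = {(32,p1), (34,p1)}
  {32, 34} × {p3} = {(32,p3), (34,p3)}
  {33, 34} × {p1} = {(33,p1), (34,p1)}
  {33, 34} × {p3} = {(33,p3), (34,p3)}
  {34} × {p1, p3} = {(34,p1), (34,p3)}
  {32} × {p1, p2, p3} = {(32,p1), (32,p2), (32,p3)}
  {32, 33, 34} × {p1} = {(32,p1), (33,p1), (34,p1)}
  {32, 33, 34} × {p3} = {(32,p3), (33,p3), (34,p3)}
  {34} × {p1, p2, p3} = {(34,p1), (34,p2), (34,p3)}
  {32, 34} × {p1, p3} = {(32,p1), (32,p3), (34,p1), (34,p3)}
  {33, 34} × {p1, p3} = {(33,p1), (33,p3), (34,p1), (34,p3)}
  {32, 34} × {p1, p2, p3} = {(32,p1), (32,p2), (32,p3), (34,p1), (34,p2), (34,p3)}
  {32, 33, 34} × {p1, p3} = {(32,p1), (32,p3), (33,p1), (33,p3), (34,p1), (34,p3)}
  {33, 34} × {p1, p2, p3} = {(33,p1), (33,p2), (33,p3), (34,p1), (34,p2), (34,p3)}
  {32, 33, 34} × {p1, p2, p3} = {(32,p1), (32,p2), (32,p3), (33,p1), (33,p2), (33,p3), (34,p1), (34,p2), (34,p3)}
These 21 distinct sets form the basis B.
Close under arbitrary unions to get τ_{X×Y}; counting gives |τ_{X×Y}| = 70.


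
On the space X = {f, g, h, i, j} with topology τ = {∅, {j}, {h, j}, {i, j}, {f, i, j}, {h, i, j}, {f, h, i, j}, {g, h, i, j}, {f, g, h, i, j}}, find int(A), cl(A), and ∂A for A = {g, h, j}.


int(A) = {h, j}, cl(A) = {f, g, h, i, j}, ∂A = {f, g, i}.

Closed sets in (X, τ) are complements of opens:
  closed(X, τ) = {∅, {f}, {g}, {f, g}, {g, h}, {f, g, h}, {f, g, i}, {f, g, h, i}, {f, g, h, i, j}}.
int(A) = ⋃ {U ∈ τ : U ⊆ A}. Opens contained in A: ∅, {j}, {h, j}.
Taking the union of these: int(A) = {h, j}.
cl(A) = ⋂ {C closed : A ⊆ C}. Closed sets containing A: {f, g, h, i, j}.
Intersecting these: cl(A) = {f, g, h, i, j}.
∂A = cl(A) ∖ int(A) = {f, g, h, i, j} ∖ {h, j} = {f, g, i}.


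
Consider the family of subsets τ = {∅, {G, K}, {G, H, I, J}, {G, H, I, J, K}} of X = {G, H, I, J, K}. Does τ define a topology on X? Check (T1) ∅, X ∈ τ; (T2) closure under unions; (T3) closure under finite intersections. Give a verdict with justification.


τ is NOT a topology on X.

Axiom (T1): ∅ ∈ τ? Yes; X ∈ τ? Yes.
Axiom (T2/T3): check pairwise unions and intersections of members of τ.
Counterexample for (T3): {G, K} ∩ {G, H, I, J} = {G} ∉ τ. Therefore τ is NOT a topology.


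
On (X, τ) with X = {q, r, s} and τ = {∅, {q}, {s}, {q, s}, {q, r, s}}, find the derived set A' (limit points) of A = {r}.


A' = ∅

For each x ∈ X, list the open sets U ∈ τ with x ∈ U, then check whether U ∩ (A ∖ {x}) ≠ ∅ for every such U.
  x = q: open {q} ∋ x has {q} ∩ (A ∖ {q}) = ∅, so x is NOT a limit point.
  x = r: open {q, r, s} ∋ x has {q, r, s} ∩ (A ∖ {r}) = ∅, so x is NOT a limit point.
  x = s: open {s} ∋ x has {s} ∩ (A ∖ {s}) = ∅, so x is NOT a limit point.
Collecting: A' = ∅.


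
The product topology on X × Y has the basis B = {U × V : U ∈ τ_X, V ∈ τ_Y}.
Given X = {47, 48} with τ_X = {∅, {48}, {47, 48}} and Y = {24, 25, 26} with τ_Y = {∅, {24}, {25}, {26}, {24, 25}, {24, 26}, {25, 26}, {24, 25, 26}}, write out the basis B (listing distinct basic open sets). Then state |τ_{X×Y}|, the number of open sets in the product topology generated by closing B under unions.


Basis B = {∅ × ∅, {48} × {24}, {48} × {25}, {48} × {26}, {47, 48} × {24}, {47, 48} × {25}, {47, 48} × {26}, {48} × {24, 25}, {48} × {24, 26}, {48} × {25, 26}, {48} × {24, 25, 26}, {47, 48} × {24, 25}, {47, 48} × {24, 26}, {47, 48} × {25, 26}, {47, 48} × {24, 25, 26}}; |τ_{X×Y}| = 27.

Enumerate products U × V with U ∈ τ_X, V ∈ τ_Y (deduplicated):
  ∅ × ∅ = {} (∅)
  {48} × {24} = {(48,24)}
  {48} × {25} = {(48,25)}
  {48} × {26} = {(48,26)}
  {47, 48} × {24} = {(47,24), (48,24)}
  {47, 48} × {25} = {(47,25), (48,25)}
  {47, 48} × {26} = {(47,26), (48,26)}
  {48} × {24, 25} = {(48,24), (48,25)}
  {48} × {24, 26} = {(48,24), (48,26)}
  {48} × {25, 26} = {(48,25), (48,26)}
  {48} × {24, 25, 26} = {(48,24), (48,25), (48,26)}
  {47, 48} × {24, 25} = {(47,24), (47,25), (48,24), (48,25)}
  {47, 48} × {24, 26} = {(47,24), (47,26), (48,24), (48,26)}
  {47, 48} × {25, 26} = {(47,25), (47,26), (48,25), (48,26)}
  {47, 48} × {24, 25, 26} = {(47,24), (47,25), (47,26), (48,24), (48,25), (48,26)}
These 15 distinct sets form the basis B.
Close under arbitrary unions to get τ_{X×Y}; counting gives |τ_{X×Y}| = 27.


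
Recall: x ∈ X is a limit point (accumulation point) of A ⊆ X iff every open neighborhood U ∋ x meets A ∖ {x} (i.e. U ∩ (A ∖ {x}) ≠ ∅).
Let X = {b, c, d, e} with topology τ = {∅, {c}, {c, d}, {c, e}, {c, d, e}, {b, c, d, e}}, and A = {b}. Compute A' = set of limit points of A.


A' = ∅

For each x ∈ X, list the open sets U ∈ τ with x ∈ U, then check whether U ∩ (A ∖ {x}) ≠ ∅ for every such U.
  x = b: open {b, c, d, e} ∋ x has {b, c, d, e} ∩ (A ∖ {b}) = ∅, so x is NOT a limit point.
  x = c: open {c} ∋ x has {c} ∩ (A ∖ {c}) = ∅, so x is NOT a limit point.
  x = d: open {c, d} ∋ x has {c, d} ∩ (A ∖ {d}) = ∅, so x is NOT a limit point.
  x = e: open {c, e} ∋ x has {c, e} ∩ (A ∖ {e}) = ∅, so x is NOT a limit point.
Collecting: A' = ∅.


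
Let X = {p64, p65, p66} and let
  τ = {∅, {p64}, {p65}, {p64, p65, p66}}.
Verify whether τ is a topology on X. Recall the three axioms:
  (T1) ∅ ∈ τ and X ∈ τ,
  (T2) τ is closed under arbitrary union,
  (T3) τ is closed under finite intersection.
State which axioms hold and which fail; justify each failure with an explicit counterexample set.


τ is NOT a topology on X.

Axiom (T1): ∅ ∈ τ? Yes; X ∈ τ? Yes.
Axiom (T2/T3): check pairwise unions and intersections of members of τ.
Counterexample for (T2): {p64} ∪ {p65} = {p64, p65} ∉ τ. Therefore τ is NOT a topology.


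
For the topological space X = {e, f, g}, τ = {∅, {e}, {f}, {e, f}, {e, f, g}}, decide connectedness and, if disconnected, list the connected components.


(X, τ) is connected.

Find clopen sets (U ∈ τ with X ∖ U ∈ τ):
  U = ∅, X ∖ U = {e, f, g} — both open, so U is clopen.
  U = {e, f, g}, X ∖ U = ∅ — both open, so U is clopen.
Only trivial clopens (∅ and X) exist, so (X, τ) is connected.
Compute connected components by grouping points that agree on all clopens:
  component: {e, f, g}


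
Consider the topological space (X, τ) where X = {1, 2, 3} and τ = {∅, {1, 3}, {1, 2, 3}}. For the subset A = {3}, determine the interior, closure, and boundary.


int(A) = ∅, cl(A) = {1, 2, 3}, ∂A = {1, 2, 3}.

Closed sets in (X, τ) are complements of opens:
  closed(X, τ) = {∅, {2}, {1, 2, 3}}.
int(A) = ⋃ {U ∈ τ : U ⊆ A}. Opens contained in A: ∅.
Taking the union of these: int(A) = ∅.
cl(A) = ⋂ {C closed : A ⊆ C}. Closed sets containing A: {1, 2, 3}.
Intersecting these: cl(A) = {1, 2, 3}.
∂A = cl(A) ∖ int(A) = {1, 2, 3} ∖ ∅ = {1, 2, 3}.


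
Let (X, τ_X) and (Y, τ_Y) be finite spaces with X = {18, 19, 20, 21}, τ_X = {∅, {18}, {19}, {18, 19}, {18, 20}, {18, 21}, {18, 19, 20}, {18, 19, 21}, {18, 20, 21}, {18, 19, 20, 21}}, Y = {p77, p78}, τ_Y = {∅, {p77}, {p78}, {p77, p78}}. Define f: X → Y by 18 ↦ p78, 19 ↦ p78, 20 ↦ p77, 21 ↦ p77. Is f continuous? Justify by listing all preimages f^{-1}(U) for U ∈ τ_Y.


f is NOT continuous.

Compute f^{-1}(U) for each U ∈ τ_Y:
  U = ∅: f^{-1}(U) = ∅ ∈ τ_X ✓.
  U = {p77}: f^{-1}(U) = {20, 21} ∉ τ_X ✗.
  U = {p78}: f^{-1}(U) = {18, 19} ∈ τ_X ✓.
  U = {p77, p78}: f^{-1}(U) = {18, 19, 20, 21} ∈ τ_X ✓.
Found U = {p77} with f^{-1}(U) = {20, 21} not in τ_X. Therefore f is NOT continuous.


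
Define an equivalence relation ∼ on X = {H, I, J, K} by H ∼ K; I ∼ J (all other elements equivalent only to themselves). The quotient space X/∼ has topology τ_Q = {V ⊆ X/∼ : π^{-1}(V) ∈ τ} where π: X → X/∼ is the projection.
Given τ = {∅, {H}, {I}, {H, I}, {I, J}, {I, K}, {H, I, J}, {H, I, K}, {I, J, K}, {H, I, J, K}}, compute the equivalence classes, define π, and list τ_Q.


X/∼ = {[H=K], [I=J]}; |τ_Q| = 3.

Equivalence classes: [H=K], [I=J].
Quotient map π: X → X/∼ sends H ↦ [H=K], I ↦ [I=J], J ↦ [I=J], K ↦ [H=K].
For each subset V ⊆ X/∼, compute π^{-1}(V) ⊆ X and check whether π^{-1}(V) ∈ τ. V is open in τ_Q iff π^{-1}(V) ∈ τ.
  V = {}: π^{-1}(V) = ∅ ∈ τ ✓.
  V = {[H=K]}: π^{-1}(V) = {H, K} ∉ τ ✗.
  V = {[I=J]}: π^{-1}(V) = {I, J} ∈ τ ✓.
  V = {[H=K], [I=J]}: π^{-1}(V) = {H, I, J, K} ∈ τ ✓.
Open sets in the quotient: τ_Q = {{}, {[I=J]}, {[H=K], [I=J]}} (3 elements).


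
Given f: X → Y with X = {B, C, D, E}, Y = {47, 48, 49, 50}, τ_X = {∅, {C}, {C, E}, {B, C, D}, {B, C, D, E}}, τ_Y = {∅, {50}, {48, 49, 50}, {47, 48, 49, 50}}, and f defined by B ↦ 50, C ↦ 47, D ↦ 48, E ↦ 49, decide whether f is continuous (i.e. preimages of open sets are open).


f is NOT continuous.

Compute f^{-1}(U) for each U ∈ τ_Y:
  U = ∅: f^{-1}(U) = ∅ ∈ τ_X ✓.
  U = {50}: f^{-1}(U) = {B} ∉ τ_X ✗.
  U = {48, 49, 50}: f^{-1}(U) = {B, D, E} ∉ τ_X ✗.
  U = {47, 48, 49, 50}: f^{-1}(U) = {B, C, D, E} ∈ τ_X ✓.
Found U = {50} with f^{-1}(U) = {B} not in τ_X. Therefore f is NOT continuous.


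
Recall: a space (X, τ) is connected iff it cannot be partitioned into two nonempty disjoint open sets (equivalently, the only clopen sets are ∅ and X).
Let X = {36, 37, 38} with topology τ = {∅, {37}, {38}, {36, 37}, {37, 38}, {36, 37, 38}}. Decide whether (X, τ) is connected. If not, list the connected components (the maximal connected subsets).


(X, τ) is disconnected; components = [{38}, {36, 37}].

Find clopen sets (U ∈ τ with X ∖ U ∈ τ):
  U = ∅, X ∖ U = {36, 37, 38} — both open, so U is clopen.
  U = {38}, X ∖ U = {36, 37} — both open, so U is clopen.
  U = {36, 37}, X ∖ U = {38} — both open, so U is clopen.
  U = {36, 37, 38}, X ∖ U = ∅ — both open, so U is clopen.
Nontrivial clopen(s) exist: e.g. {36, 37}. So (X, τ) is disconnected.
Compute connected components by grouping points that agree on all clopens:
  component: {38}
  component: {36, 37}


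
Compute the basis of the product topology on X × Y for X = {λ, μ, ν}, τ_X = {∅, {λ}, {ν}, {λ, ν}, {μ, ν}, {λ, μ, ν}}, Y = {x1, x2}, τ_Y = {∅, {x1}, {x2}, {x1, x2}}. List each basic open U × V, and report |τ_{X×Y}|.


Basis B = {∅ × ∅, {λ} × {x1}, {λ} × {x2}, {ν} × {x1}, {ν} × {x2}, {λ} × {x1, x2}, {λ, ν} × {x1}, {λ, ν} × {x2}, {μ, ν} × {x1}, {μ, ν} × {x2}, {ν} × {x1, x2}, {λ, μ, ν} × {x1}, {λ, μ, ν} × {x2}, {λ, ν} × {x1, x2}, {μ, ν} × {x1, x2}, {λ, μ, ν} × {x1, x2}}; |τ_{X×Y}| = 36.

Enumerate products U × V with U ∈ τ_X, V ∈ τ_Y (deduplicated):
  ∅ × ∅ = {} (∅)
  {λ} × {x1} = {(λ,x1)}
  {λ} × {x2} = {(λ,x2)}
  {ν} × {x1} = {(ν,x1)}
  {ν} × {x2} = {(ν,x2)}
  {λ} × {x1, x2} = {(λ,x1), (λ,x2)}
  {λ, ν} × {x1} = {(λ,x1), (ν,x1)}
  {λ, ν} × {x2} = {(λ,x2), (ν,x2)}
  {μ, ν} × {x1} = {(μ,x1), (ν,x1)}
  {μ, ν} × {x2} = {(μ,x2), (ν,x2)}
  {ν} × {x1, x2} = {(ν,x1), (ν,x2)}
  {λ, μ, ν} × {x1} = {(λ,x1), (μ,x1), (ν,x1)}
  {λ, μ, ν} × {x2} = {(λ,x2), (μ,x2), (ν,x2)}
  {λ, ν} × {x1, x2} = {(λ,x1), (λ,x2), (ν,x1), (ν,x2)}
  {μ, ν} × {x1, x2} = {(μ,x1), (μ,x2), (ν,x1), (ν,x2)}
  {λ, μ, ν} × {x1, x2} = {(λ,x1), (λ,x2), (μ,x1), (μ,x2), (ν,x1), (ν,x2)}
These 16 distinct sets form the basis B.
Close under arbitrary unions to get τ_{X×Y}; counting gives |τ_{X×Y}| = 36.


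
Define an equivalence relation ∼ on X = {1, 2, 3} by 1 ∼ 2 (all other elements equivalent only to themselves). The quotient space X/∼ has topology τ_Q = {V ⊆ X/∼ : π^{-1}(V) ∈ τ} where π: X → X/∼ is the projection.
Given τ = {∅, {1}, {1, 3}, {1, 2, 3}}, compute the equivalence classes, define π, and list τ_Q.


X/∼ = {[1=2], [3]}; |τ_Q| = 2.

Equivalence classes: [1=2], [3].
Quotient map π: X → X/∼ sends 1 ↦ [1=2], 2 ↦ [1=2], 3 ↦ [3].
For each subset V ⊆ X/∼, compute π^{-1}(V) ⊆ X and check whether π^{-1}(V) ∈ τ. V is open in τ_Q iff π^{-1}(V) ∈ τ.
  V = {}: π^{-1}(V) = ∅ ∈ τ ✓.
  V = {[1=2]}: π^{-1}(V) = {1, 2} ∉ τ ✗.
  V = {[3]}: π^{-1}(V) = {3} ∉ τ ✗.
  V = {[1=2], [3]}: π^{-1}(V) = {1, 2, 3} ∈ τ ✓.
Open sets in the quotient: τ_Q = {{}, {[1=2], [3]}} (2 elements).


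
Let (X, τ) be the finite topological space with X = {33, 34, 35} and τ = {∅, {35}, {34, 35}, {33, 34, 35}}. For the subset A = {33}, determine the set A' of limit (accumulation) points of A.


A' = ∅

For each x ∈ X, list the open sets U ∈ τ with x ∈ U, then check whether U ∩ (A ∖ {x}) ≠ ∅ for every such U.
  x = 33: open {33, 34, 35} ∋ x has {33, 34, 35} ∩ (A ∖ {33}) = ∅, so x is NOT a limit point.
  x = 34: open {34, 35} ∋ x has {34, 35} ∩ (A ∖ {34}) = ∅, so x is NOT a limit point.
  x = 35: open {35} ∋ x has {35} ∩ (A ∖ {35}) = ∅, so x is NOT a limit point.
Collecting: A' = ∅.


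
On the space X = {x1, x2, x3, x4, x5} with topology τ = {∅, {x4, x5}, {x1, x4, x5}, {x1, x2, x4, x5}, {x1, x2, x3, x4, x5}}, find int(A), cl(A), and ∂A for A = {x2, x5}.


int(A) = ∅, cl(A) = {x1, x2, x3, x4, x5}, ∂A = {x1, x2, x3, x4, x5}.

Closed sets in (X, τ) are complements of opens:
  closed(X, τ) = {∅, {x3}, {x2, x3}, {x1, x2, x3}, {x1, x2, x3, x4, x5}}.
int(A) = ⋃ {U ∈ τ : U ⊆ A}. Opens contained in A: ∅.
Taking the union of these: int(A) = ∅.
cl(A) = ⋂ {C closed : A ⊆ C}. Closed sets containing A: {x1, x2, x3, x4, x5}.
Intersecting these: cl(A) = {x1, x2, x3, x4, x5}.
∂A = cl(A) ∖ int(A) = {x1, x2, x3, x4, x5} ∖ ∅ = {x1, x2, x3, x4, x5}.


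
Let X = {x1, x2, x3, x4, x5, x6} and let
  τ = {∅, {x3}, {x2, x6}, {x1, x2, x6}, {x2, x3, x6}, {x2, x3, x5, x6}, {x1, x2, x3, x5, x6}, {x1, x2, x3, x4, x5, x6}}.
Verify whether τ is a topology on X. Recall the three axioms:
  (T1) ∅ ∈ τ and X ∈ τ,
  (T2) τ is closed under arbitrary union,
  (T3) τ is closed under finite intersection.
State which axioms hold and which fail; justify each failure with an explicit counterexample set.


τ is NOT a topology on X.

Axiom (T1): ∅ ∈ τ? Yes; X ∈ τ? Yes.
Axiom (T2/T3): check pairwise unions and intersections of members of τ.
Counterexample for (T2): {x3} ∪ {x1, x2, x6} = {x1, x2, x3, x6} ∉ τ. Therefore τ is NOT a topology.


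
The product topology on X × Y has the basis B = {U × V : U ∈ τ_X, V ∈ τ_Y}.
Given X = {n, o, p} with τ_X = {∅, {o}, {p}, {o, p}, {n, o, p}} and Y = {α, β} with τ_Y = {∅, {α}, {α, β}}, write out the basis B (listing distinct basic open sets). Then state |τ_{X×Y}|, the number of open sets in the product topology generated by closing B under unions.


Basis B = {∅ × ∅, {o} × {α}, {p} × {α}, {o} × {α, β}, {o, p} × {α}, {p} × {α, β}, {n, o, p} × {α}, {o, p} × {α, β}, {n, o, p} × {α, β}}; |τ_{X×Y}| = 14.

Enumerate products U × V with U ∈ τ_X, V ∈ τ_Y (deduplicated):
  ∅ × ∅ = {} (∅)
  {o} × {α} = {(o,α)}
  {p} × {α} = {(p,α)}
  {o} × {α, β} = {(o,α), (o,β)}
  {o, p} × {α} = {(o,α), (p,α)}
  {p} × {α, β} = {(p,α), (p,β)}
  {n, o, p} × {α} = {(n,α), (o,α), (p,α)}
  {o, p} × {α, β} = {(o,α), (o,β), (p,α), (p,β)}
  {n, o, p} × {α, β} = {(n,α), (n,β), (o,α), (o,β), (p,α), (p,β)}
These 9 distinct sets form the basis B.
Close under arbitrary unions to get τ_{X×Y}; counting gives |τ_{X×Y}| = 14.


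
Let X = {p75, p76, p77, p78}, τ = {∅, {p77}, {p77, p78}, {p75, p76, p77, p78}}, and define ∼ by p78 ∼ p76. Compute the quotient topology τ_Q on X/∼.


X/∼ = {[p75], [p76=p78], [p77]}; |τ_Q| = 3.

Equivalence classes: [p75], [p76=p78], [p77].
Quotient map π: X → X/∼ sends p75 ↦ [p75], p76 ↦ [p76=p78], p77 ↦ [p77], p78 ↦ [p76=p78].
For each subset V ⊆ X/∼, compute π^{-1}(V) ⊆ X and check whether π^{-1}(V) ∈ τ. V is open in τ_Q iff π^{-1}(V) ∈ τ.
  V = {}: π^{-1}(V) = ∅ ∈ τ ✓.
  V = {[p75]}: π^{-1}(V) = {p75} ∉ τ ✗.
  V = {[p76=p78]}: π^{-1}(V) = {p76, p78} ∉ τ ✗.
  V = {[p75], [p76=p78]}: π^{-1}(V) = {p75, p76, p78} ∉ τ ✗.
  V = {[p77]}: π^{-1}(V) = {p77} ∈ τ ✓.
  V = {[p75], [p77]}: π^{-1}(V) = {p75, p77} ∉ τ ✗.
  V = {[p76=p78], [p77]}: π^{-1}(V) = {p76, p77, p78} ∉ τ ✗.
  V = {[p75], [p76=p78], [p77]}: π^{-1}(V) = {p75, p76, p77, p78} ∈ τ ✓.
Open sets in the quotient: τ_Q = {{}, {[p77]}, {[p75], [p76=p78], [p77]}} (3 elements).


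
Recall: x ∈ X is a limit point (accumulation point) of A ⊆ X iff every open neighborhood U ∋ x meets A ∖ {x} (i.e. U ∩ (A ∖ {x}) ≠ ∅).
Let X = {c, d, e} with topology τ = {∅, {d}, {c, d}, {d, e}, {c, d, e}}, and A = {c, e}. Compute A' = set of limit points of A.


A' = ∅

For each x ∈ X, list the open sets U ∈ τ with x ∈ U, then check whether U ∩ (A ∖ {x}) ≠ ∅ for every such U.
  x = c: open {c, d} ∋ x has {c, d} ∩ (A ∖ {c}) = ∅, so x is NOT a limit point.
  x = d: open {d} ∋ x has {d} ∩ (A ∖ {d}) = ∅, so x is NOT a limit point.
  x = e: open {d, e} ∋ x has {d, e} ∩ (A ∖ {e}) = ∅, so x is NOT a limit point.
Collecting: A' = ∅.


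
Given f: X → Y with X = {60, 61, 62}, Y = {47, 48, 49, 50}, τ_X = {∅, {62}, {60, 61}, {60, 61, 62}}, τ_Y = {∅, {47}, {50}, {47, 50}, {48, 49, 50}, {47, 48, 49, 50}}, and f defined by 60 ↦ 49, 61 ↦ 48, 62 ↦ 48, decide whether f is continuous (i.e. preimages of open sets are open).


f IS continuous.

Compute f^{-1}(U) for each U ∈ τ_Y:
  U = ∅: f^{-1}(U) = ∅ ∈ τ_X ✓.
  U = {47}: f^{-1}(U) = ∅ ∈ τ_X ✓.
  U = {50}: f^{-1}(U) = ∅ ∈ τ_X ✓.
  U = {47, 50}: f^{-1}(U) = ∅ ∈ τ_X ✓.
  U = {48, 49, 50}: f^{-1}(U) = {60, 61, 62} ∈ τ_X ✓.
  U = {47, 48, 49, 50}: f^{-1}(U) = {60, 61, 62} ∈ τ_X ✓.
Every preimage lies in τ_X, so f IS continuous.


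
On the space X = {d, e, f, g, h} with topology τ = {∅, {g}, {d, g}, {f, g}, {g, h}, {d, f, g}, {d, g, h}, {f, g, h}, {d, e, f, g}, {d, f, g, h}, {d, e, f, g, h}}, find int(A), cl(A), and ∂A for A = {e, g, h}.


int(A) = {g, h}, cl(A) = {d, e, f, g, h}, ∂A = {d, e, f}.

Closed sets in (X, τ) are complements of opens:
  closed(X, τ) = {∅, {e}, {h}, {d, e}, {e, f}, {e, h}, {d, e, f}, {d, e, h}, {e, f, h}, {d, e, f, h}, {d, e, f, g, h}}.
int(A) = ⋃ {U ∈ τ : U ⊆ A}. Opens contained in A: ∅, {g}, {g, h}.
Taking the union of these: int(A) = {g, h}.
cl(A) = ⋂ {C closed : A ⊆ C}. Closed sets containing A: {d, e, f, g, h}.
Intersecting these: cl(A) = {d, e, f, g, h}.
∂A = cl(A) ∖ int(A) = {d, e, f, g, h} ∖ {g, h} = {d, e, f}.


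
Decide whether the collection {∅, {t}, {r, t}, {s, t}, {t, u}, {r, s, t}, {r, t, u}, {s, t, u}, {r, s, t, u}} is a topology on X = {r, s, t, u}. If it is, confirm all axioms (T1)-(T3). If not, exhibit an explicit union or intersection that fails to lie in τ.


τ IS a topology on X.

Axiom (T1): ∅ ∈ τ? Yes; X ∈ τ? Yes.
Axiom (T2/T3): check pairwise unions and intersections of members of τ.
All pairwise intersections and unions checked — each lies in τ. Therefore τ satisfies (T1), (T2), (T3): it IS a topology on X.


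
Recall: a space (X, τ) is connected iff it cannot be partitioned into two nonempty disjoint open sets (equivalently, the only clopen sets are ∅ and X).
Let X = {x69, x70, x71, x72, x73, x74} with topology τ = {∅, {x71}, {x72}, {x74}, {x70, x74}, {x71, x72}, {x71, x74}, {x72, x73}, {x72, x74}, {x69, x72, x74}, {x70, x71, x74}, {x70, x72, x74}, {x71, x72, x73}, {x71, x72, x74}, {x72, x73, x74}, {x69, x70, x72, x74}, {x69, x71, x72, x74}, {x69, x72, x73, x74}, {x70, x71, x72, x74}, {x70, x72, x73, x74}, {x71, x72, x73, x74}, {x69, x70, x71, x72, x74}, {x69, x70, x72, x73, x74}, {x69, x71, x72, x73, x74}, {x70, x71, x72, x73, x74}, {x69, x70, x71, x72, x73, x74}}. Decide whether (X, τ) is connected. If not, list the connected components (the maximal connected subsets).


(X, τ) is disconnected; components = [{x71}, {x69, x70, x72, x73, x74}].

Find clopen sets (U ∈ τ with X ∖ U ∈ τ):
  U = ∅, X ∖ U = {x69, x70, x71, x72, x73, x74} — both open, so U is clopen.
  U = {x71}, X ∖ U = {x69, x70, x72, x73, x74} — both open, so U is clopen.
  U = {x69, x70, x72, x73, x74}, X ∖ U = {x71} — both open, so U is clopen.
  U = {x69, x70, x71, x72, x73, x74}, X ∖ U = ∅ — both open, so U is clopen.
Nontrivial clopen(s) exist: e.g. {x71}. So (X, τ) is disconnected.
Compute connected components by grouping points that agree on all clopens:
  component: {x71}
  component: {x69, x70, x72, x73, x74}


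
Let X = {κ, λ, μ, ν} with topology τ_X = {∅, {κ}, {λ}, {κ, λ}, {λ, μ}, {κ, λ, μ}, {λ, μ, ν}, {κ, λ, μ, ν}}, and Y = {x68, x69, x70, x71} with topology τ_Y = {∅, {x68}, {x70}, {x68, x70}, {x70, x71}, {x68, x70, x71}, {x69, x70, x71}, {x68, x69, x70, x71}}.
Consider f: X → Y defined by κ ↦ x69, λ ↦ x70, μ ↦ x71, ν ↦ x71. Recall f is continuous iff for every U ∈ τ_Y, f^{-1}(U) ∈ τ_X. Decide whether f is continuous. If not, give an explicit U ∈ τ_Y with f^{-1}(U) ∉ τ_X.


f IS continuous.

Compute f^{-1}(U) for each U ∈ τ_Y:
  U = ∅: f^{-1}(U) = ∅ ∈ τ_X ✓.
  U = {x68}: f^{-1}(U) = ∅ ∈ τ_X ✓.
  U = {x70}: f^{-1}(U) = {λ} ∈ τ_X ✓.
  U = {x68, x70}: f^{-1}(U) = {λ} ∈ τ_X ✓.
  U = {x70, x71}: f^{-1}(U) = {λ, μ, ν} ∈ τ_X ✓.
  U = {x68, x70, x71}: f^{-1}(U) = {λ, μ, ν} ∈ τ_X ✓.
  U = {x69, x70, x71}: f^{-1}(U) = {κ, λ, μ, ν} ∈ τ_X ✓.
  U = {x68, x69, x70, x71}: f^{-1}(U) = {κ, λ, μ, ν} ∈ τ_X ✓.
Every preimage lies in τ_X, so f IS continuous.


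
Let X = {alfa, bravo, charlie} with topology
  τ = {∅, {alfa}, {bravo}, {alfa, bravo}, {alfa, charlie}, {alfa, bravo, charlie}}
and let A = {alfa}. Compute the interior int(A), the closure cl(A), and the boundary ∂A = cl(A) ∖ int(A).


int(A) = {alfa}, cl(A) = {alfa, charlie}, ∂A = {charlie}.

Closed sets in (X, τ) are complements of opens:
  closed(X, τ) = {∅, {bravo}, {charlie}, {alfa, charlie}, {bravo, charlie}, {alfa, bravo, charlie}}.
int(A) = ⋃ {U ∈ τ : U ⊆ A}. Opens contained in A: ∅, {alfa}.
Taking the union of these: int(A) = {alfa}.
cl(A) = ⋂ {C closed : A ⊆ C}. Closed sets containing A: {alfa, charlie}, {alfa, bravo, charlie}.
Intersecting these: cl(A) = {alfa, charlie}.
∂A = cl(A) ∖ int(A) = {alfa, charlie} ∖ {alfa} = {charlie}.


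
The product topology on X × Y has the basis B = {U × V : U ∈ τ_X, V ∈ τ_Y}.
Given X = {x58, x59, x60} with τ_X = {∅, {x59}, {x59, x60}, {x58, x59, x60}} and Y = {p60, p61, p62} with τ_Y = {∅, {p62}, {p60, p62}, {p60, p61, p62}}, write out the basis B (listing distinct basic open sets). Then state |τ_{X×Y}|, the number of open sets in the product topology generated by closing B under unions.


Basis B = {∅ × ∅, {x59} × {p62}, {x59} × {p60, p62}, {x59, x60} × {p62}, {x58, x59, x60} × {p62}, {x59} × {p60, p61, p62}, {x59, x60} × {p60, p62}, {x58, x59, x60} × {p60, p62}, {x59, x60} × {p60, p61, p62}, {x58, x59, x60} × {p60, p61, p62}}; |τ_{X×Y}| = 20.

Enumerate products U × V with U ∈ τ_X, V ∈ τ_Y (deduplicated):
  ∅ × ∅ = {} (∅)
  {x59} × {p62} = {(x59,p62)}
  {x59} × {p60, p62} = {(x59,p60), (x59,p62)}
  {x59, x60} × {p62} = {(x59,p62), (x60,p62)}
  {x58, x59, x60} × {p62} = {(x58,p62), (x59,p62), (x60,p62)}
  {x59} × {p60, p61, p62} = {(x59,p60), (x59,p61), (x59,p62)}
  {x59, x60} × {p60, p62} = {(x59,p60), (x59,p62), (x60,p60), (x60,p62)}
  {x58, x59, x60} × {p60, p62} = {(x58,p60), (x58,p62), (x59,p60), (x59,p62), (x60,p60), (x60,p62)}
  {x59, x60} × {p60, p61, p62} = {(x59,p60), (x59,p61), (x59,p62), (x60,p60), (x60,p61), (x60,p62)}
  {x58, x59, x60} × {p60, p61, p62} = {(x58,p60), (x58,p61), (x58,p62), (x59,p60), (x59,p61), (x59,p62), (x60,p60), (x60,p61), (x60,p62)}
These 10 distinct sets form the basis B.
Close under arbitrary unions to get τ_{X×Y}; counting gives |τ_{X×Y}| = 20.


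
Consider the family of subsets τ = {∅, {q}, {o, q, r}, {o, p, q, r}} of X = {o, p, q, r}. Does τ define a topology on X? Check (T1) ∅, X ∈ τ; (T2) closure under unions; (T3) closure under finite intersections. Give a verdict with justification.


τ IS a topology on X.

Axiom (T1): ∅ ∈ τ? Yes; X ∈ τ? Yes.
Axiom (T2/T3): check pairwise unions and intersections of members of τ.
All pairwise intersections and unions checked — each lies in τ. Therefore τ satisfies (T1), (T2), (T3): it IS a topology on X.


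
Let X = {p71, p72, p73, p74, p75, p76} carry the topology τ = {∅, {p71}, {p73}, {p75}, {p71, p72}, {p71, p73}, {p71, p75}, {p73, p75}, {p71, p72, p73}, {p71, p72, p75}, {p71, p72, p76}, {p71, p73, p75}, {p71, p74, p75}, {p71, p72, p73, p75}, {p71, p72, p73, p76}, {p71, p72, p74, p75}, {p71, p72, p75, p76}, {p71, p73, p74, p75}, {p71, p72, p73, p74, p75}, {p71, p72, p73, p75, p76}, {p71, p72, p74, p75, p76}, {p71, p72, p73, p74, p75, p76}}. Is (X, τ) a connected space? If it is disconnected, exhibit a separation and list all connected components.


(X, τ) is disconnected; components = [{p73}, {p71, p72, p74, p75, p76}].

Find clopen sets (U ∈ τ with X ∖ U ∈ τ):
  U = ∅, X ∖ U = {p71, p72, p73, p74, p75, p76} — both open, so U is clopen.
  U = {p73}, X ∖ U = {p71, p72, p74, p75, p76} — both open, so U is clopen.
  U = {p71, p72, p74, p75, p76}, X ∖ U = {p73} — both open, so U is clopen.
  U = {p71, p72, p73, p74, p75, p76}, X ∖ U = ∅ — both open, so U is clopen.
Nontrivial clopen(s) exist: e.g. {p73}. So (X, τ) is disconnected.
Compute connected components by grouping points that agree on all clopens:
  component: {p73}
  component: {p71, p72, p74, p75, p76}


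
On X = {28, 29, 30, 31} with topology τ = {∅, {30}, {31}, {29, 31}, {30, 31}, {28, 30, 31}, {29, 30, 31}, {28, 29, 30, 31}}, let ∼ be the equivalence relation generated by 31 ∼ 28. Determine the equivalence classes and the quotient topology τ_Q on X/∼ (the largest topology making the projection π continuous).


X/∼ = {[28=31], [29], [30]}; |τ_Q| = 4.

Equivalence classes: [28=31], [29], [30].
Quotient map π: X → X/∼ sends 28 ↦ [28=31], 29 ↦ [29], 30 ↦ [30], 31 ↦ [28=31].
For each subset V ⊆ X/∼, compute π^{-1}(V) ⊆ X and check whether π^{-1}(V) ∈ τ. V is open in τ_Q iff π^{-1}(V) ∈ τ.
  V = {}: π^{-1}(V) = ∅ ∈ τ ✓.
  V = {[28=31]}: π^{-1}(V) = {28, 31} ∉ τ ✗.
  V = {[29]}: π^{-1}(V) = {29} ∉ τ ✗.
  V = {[28=31], [29]}: π^{-1}(V) = {28, 29, 31} ∉ τ ✗.
  V = {[30]}: π^{-1}(V) = {30} ∈ τ ✓.
  V = {[28=31], [30]}: π^{-1}(V) = {28, 30, 31} ∈ τ ✓.
  V = {[29], [30]}: π^{-1}(V) = {29, 30} ∉ τ ✗.
  V = {[28=31], [29], [30]}: π^{-1}(V) = {28, 29, 30, 31} ∈ τ ✓.
Open sets in the quotient: τ_Q = {{}, {[30]}, {[28=31], [30]}, {[28=31], [29], [30]}} (4 elements).


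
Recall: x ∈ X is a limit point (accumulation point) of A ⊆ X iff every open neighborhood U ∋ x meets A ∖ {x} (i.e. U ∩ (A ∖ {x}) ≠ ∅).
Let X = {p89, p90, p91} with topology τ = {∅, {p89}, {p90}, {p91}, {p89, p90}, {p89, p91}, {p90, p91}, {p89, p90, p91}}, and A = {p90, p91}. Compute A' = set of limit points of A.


A' = ∅

For each x ∈ X, list the open sets U ∈ τ with x ∈ U, then check whether U ∩ (A ∖ {x}) ≠ ∅ for every such U.
  x = p89: open {p89} ∋ x has {p89} ∩ (A ∖ {p89}) = ∅, so x is NOT a limit point.
  x = p90: open {p90} ∋ x has {p90} ∩ (A ∖ {p90}) = ∅, so x is NOT a limit point.
  x = p91: open {p91} ∋ x has {p91} ∩ (A ∖ {p91}) = ∅, so x is NOT a limit point.
Collecting: A' = ∅.


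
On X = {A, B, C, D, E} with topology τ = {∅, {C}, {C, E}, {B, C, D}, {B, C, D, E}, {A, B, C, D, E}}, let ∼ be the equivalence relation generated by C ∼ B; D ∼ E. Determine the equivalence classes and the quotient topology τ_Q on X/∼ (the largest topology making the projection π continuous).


X/∼ = {[A], [B=C], [D=E]}; |τ_Q| = 3.

Equivalence classes: [A], [B=C], [D=E].
Quotient map π: X → X/∼ sends A ↦ [A], B ↦ [B=C], C ↦ [B=C], D ↦ [D=E], E ↦ [D=E].
For each subset V ⊆ X/∼, compute π^{-1}(V) ⊆ X and check whether π^{-1}(V) ∈ τ. V is open in τ_Q iff π^{-1}(V) ∈ τ.
  V = {}: π^{-1}(V) = ∅ ∈ τ ✓.
  V = {[A]}: π^{-1}(V) = {A} ∉ τ ✗.
  V = {[B=C]}: π^{-1}(V) = {B, C} ∉ τ ✗.
  V = {[A], [B=C]}: π^{-1}(V) = {A, B, C} ∉ τ ✗.
  V = {[D=E]}: π^{-1}(V) = {D, E} ∉ τ ✗.
  V = {[A], [D=E]}: π^{-1}(V) = {A, D, E} ∉ τ ✗.
  V = {[B=C], [D=E]}: π^{-1}(V) = {B, C, D, E} ∈ τ ✓.
  V = {[A], [B=C], [D=E]}: π^{-1}(V) = {A, B, C, D, E} ∈ τ ✓.
Open sets in the quotient: τ_Q = {{}, {[B=C], [D=E]}, {[A], [B=C], [D=E]}} (3 elements).


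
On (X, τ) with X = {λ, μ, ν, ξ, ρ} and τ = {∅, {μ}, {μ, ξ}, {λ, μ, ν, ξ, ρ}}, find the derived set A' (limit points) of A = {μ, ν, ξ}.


A' = {λ, ν, ξ, ρ}

For each x ∈ X, list the open sets U ∈ τ with x ∈ U, then check whether U ∩ (A ∖ {x}) ≠ ∅ for every such U.
  x = λ: opens ∋ x are {λ, μ, ν, ξ, ρ}; each meets A ∖ {λ}, so x IS a limit point.
  x = μ: open {μ} ∋ x has {μ} ∩ (A ∖ {μ}) = ∅, so x is NOT a limit point.
  x = ν: opens ∋ x are {λ, μ, ν, ξ, ρ}; each meets A ∖ {ν}, so x IS a limit point.
  x = ξ: opens ∋ x are {μ, ξ}, {λ, μ, ν, ξ, ρ}; each meets A ∖ {ξ}, so x IS a limit point.
  x = ρ: opens ∋ x are {λ, μ, ν, ξ, ρ}; each meets A ∖ {ρ}, so x IS a limit point.
Collecting: A' = {λ, ν, ξ, ρ}.


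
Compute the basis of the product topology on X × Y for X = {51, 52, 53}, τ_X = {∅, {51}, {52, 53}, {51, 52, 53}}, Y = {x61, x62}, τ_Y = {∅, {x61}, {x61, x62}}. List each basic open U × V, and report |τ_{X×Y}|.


Basis B = {∅ × ∅, {51} × {x61}, {51} × {x61, x62}, {52, 53} × {x61}, {51, 52, 53} × {x61}, {52, 53} × {x61, x62}, {51, 52, 53} × {x61, x62}}; |τ_{X×Y}| = 9.

Enumerate products U × V with U ∈ τ_X, V ∈ τ_Y (deduplicated):
  ∅ × ∅ = {} (∅)
  {51} × {x61} = {(51,x61)}
  {51} × {x61, x62} = {(51,x61), (51,x62)}
  {52, 53} × {x61} = {(52,x61), (53,x61)}
  {51, 52, 53} × {x61} = {(51,x61), (52,x61), (53,x61)}
  {52, 53} × {x61, x62} = {(52,x61), (52,x62), (53,x61), (53,x62)}
  {51, 52, 53} × {x61, x62} = {(51,x61), (51,x62), (52,x61), (52,x62), (53,x61), (53,x62)}
These 7 distinct sets form the basis B.
Close under arbitrary unions to get τ_{X×Y}; counting gives |τ_{X×Y}| = 9.


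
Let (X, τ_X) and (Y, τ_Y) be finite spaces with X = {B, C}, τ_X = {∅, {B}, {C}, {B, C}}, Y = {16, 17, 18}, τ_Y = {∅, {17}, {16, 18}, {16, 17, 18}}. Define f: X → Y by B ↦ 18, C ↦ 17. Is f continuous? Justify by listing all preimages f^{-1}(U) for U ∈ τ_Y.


f IS continuous.

Compute f^{-1}(U) for each U ∈ τ_Y:
  U = ∅: f^{-1}(U) = ∅ ∈ τ_X ✓.
  U = {17}: f^{-1}(U) = {C} ∈ τ_X ✓.
  U = {16, 18}: f^{-1}(U) = {B} ∈ τ_X ✓.
  U = {16, 17, 18}: f^{-1}(U) = {B, C} ∈ τ_X ✓.
Every preimage lies in τ_X, so f IS continuous.
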